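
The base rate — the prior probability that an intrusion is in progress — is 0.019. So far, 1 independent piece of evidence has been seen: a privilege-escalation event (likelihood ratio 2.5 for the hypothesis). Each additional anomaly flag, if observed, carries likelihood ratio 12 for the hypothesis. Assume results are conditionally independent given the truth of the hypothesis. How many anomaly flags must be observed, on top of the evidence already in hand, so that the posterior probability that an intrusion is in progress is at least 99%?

Prior odds = 0.019/0.981 = 19/981.
Bayes factor of the evidence already in hand = 2.5.
Odds after that evidence = (19/981) × 2.5 = 95/1962.
Target odds = 0.99/0.01 = 99.
Need 12ⁿ ≥ 99 ÷ (95/1962) = 194238/95.
12³ = 1728 falls short of 194238/95 but 12⁴ = 20736 reaches it, so n = 4.

4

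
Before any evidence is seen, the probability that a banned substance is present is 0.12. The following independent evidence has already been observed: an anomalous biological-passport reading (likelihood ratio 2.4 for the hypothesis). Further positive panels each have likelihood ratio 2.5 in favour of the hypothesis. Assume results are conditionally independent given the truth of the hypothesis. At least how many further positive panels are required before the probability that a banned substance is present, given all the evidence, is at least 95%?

5

Prior odds = 0.12/0.88 = 3/22.
Bayes factor of the evidence already in hand = 2.4.
Odds after that evidence = (3/22) × 2.4 = 18/55.
Target odds = 0.95/0.05 = 19.
Need 2.5ⁿ ≥ 19 ÷ (18/55) = 1045/18.
2.5⁴ = 39.0625 falls short of 1045/18 but 2.5⁵ = 97.65625 reaches it, so n = 5.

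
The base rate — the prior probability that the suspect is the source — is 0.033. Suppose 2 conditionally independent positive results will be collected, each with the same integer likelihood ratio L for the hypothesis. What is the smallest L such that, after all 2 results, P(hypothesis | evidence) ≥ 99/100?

54

Prior odds = 0.033/0.967 = 33/967.
Target odds = 0.99/0.01 = 99.
Need L² ≥ 99 ÷ (33/967) = 2901.
53² = 2809 < 2901 ≤ 2916 = 54², so L = 54.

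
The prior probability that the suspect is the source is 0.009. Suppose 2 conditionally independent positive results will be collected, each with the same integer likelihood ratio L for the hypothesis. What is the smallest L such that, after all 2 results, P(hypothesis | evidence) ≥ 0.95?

Prior odds = 0.009/0.991 = 9/991.
Target odds = 0.95/0.05 = 19.
Need L² ≥ 19 ÷ (9/991) = 18829/9.
45² = 2025 < 18829/9 ≤ 2116 = 46², so L = 46.

46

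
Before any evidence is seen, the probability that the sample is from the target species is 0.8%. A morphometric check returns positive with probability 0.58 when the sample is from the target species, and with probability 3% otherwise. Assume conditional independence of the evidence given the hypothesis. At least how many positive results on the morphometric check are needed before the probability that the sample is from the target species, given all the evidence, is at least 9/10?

3

Prior odds = 0.008/0.992 = 1/124.
Likelihood ratio of a positive result = 0.58/0.03 = 58/3.
Target posterior odds = 0.9/0.1 = 9.
Need (1/124) × (58/3)ⁿ ≥ 9, i.e. (58/3)ⁿ ≥ 1116.
(58/3)² = 3364/9 falls short of 1116 but (58/3)³ = 195112/27 reaches it, so n = 3.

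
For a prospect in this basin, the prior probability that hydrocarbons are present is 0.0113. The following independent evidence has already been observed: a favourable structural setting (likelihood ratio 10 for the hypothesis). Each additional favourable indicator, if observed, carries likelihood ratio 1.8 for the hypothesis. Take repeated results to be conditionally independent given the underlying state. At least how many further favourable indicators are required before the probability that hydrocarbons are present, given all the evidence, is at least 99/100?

12

Prior odds = 0.0113/0.9887 = 113/9887.
Bayes factor of the evidence already in hand = 10.
Odds after that evidence = (113/9887) × 10 = 1130/9887.
Target odds = 0.99/0.01 = 99.
Need 1.8ⁿ ≥ 99 ÷ (1130/9887) = 978813/1130.
1.8¹¹ ≈642.684 falls short of 978813/1130 but 1.8¹² ≈1156.83 reaches it, so n = 12.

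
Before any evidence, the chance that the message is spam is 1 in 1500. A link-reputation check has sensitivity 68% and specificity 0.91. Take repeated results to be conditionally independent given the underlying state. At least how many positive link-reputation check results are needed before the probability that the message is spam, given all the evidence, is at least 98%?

Prior odds = (1/1500)/(1499/1500) = 1/1499.
False-positive rate = 1 − 0.91 = 0.09; likelihood ratio of a positive = 0.68/0.09 = 68/9.
Target posterior odds = 0.98/0.02 = 49.
Require (68/9)ⁿ ≥ 49 ÷ (1/1499) = 73451.
(68/9)⁵ ≈24622.5 falls short of 73451 but (68/9)⁶ ≈186037 reaches it, so n = 6.

6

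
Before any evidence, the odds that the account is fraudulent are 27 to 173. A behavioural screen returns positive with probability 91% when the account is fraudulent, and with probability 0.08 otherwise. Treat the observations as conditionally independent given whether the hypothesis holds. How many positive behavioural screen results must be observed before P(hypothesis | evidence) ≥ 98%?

Prior odds = 27/173.
Likelihood ratio of a positive result = 0.91/0.08 = 11.375.
Target odds: 0.98 ÷ 0.02 = 49.
Require 11.375ⁿ ≥ 49 ÷ (27/173) = 8477/27.
11.375² = 129.390625 falls short of 8477/27 but 11.375³ = 753571/512 reaches it, so n = 3.

3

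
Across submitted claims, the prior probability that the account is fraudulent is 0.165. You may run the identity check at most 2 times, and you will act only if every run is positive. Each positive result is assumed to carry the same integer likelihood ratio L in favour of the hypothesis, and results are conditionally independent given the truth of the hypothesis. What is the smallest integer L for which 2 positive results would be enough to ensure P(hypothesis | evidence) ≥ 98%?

16

Prior odds = 0.165/0.835 = 33/167.
Target odds = 0.98/0.02 = 49.
Need L² ≥ 49 ÷ (33/167) = 8183/33.
15² = 225 < 8183/33 ≤ 256 = 16², so L = 16.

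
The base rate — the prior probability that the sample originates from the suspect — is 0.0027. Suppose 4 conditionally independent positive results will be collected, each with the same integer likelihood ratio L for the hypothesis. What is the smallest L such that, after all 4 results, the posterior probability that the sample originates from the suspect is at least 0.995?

17

Prior odds = 0.0027/0.9973 = 27/9973.
Target odds = 0.995/0.005 = 199.
Need L⁴ ≥ 199 ÷ (27/9973) = 1984627/27.
16⁴ = 65536 < 1984627/27 ≤ 83521 = 17⁴, so L = 17.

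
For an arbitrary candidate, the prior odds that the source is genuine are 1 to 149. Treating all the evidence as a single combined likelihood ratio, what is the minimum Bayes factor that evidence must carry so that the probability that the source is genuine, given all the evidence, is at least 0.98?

7301

Prior odds = 1/149.
Target odds = 0.98/0.02 = 49.
Required Bayes factor = 49 ÷ (1/149) = 7301.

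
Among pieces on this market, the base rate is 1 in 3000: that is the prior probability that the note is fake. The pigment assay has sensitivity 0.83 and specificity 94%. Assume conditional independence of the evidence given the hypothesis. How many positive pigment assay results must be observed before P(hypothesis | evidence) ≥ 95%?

5

Prior odds: (1/3000) ÷ (2999/3000) = 1/2999.
False-positive rate = 1 − 0.94 = 0.06; likelihood ratio of a positive = 0.83/0.06 = 83/6.
Target posterior odds = 0.95/0.05 = 19.
Need (1/2999) × (83/6)ⁿ ≥ 19, i.e. (83/6)ⁿ ≥ 56981.
(83/6)⁴ = 47458321/1296 falls short of 56981 but (83/6)⁵ ≈506564 reaches it, so n = 5.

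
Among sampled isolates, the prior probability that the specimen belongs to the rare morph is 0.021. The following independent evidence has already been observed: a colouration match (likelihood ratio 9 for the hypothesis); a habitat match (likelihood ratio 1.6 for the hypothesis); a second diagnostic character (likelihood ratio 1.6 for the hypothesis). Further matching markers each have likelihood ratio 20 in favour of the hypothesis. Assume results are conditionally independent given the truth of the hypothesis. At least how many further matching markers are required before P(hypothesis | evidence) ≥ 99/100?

Prior odds = 0.021/0.979 = 21/979.
Combined Bayes factor of the evidence already in hand = 9 × 1.6 × 1.6 = 23.04.
Odds after that evidence = (21/979) × 23.04 = 12096/24475.
Target odds = 0.99/0.01 = 99.
Need 20ⁿ ≥ 99 ÷ (12096/24475) = 269225/1344.
20¹ = 20 falls short of 269225/1344 but 20² = 400 reaches it, so n = 2.

2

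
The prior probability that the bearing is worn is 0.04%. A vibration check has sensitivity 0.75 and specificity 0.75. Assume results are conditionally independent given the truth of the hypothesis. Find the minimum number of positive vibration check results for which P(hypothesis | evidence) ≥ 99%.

Prior odds = 0.0004/0.9996 = 1/2499.
False-positive rate = 1 − 0.75 = 0.25; likelihood ratio of a positive = 0.75/0.25 = 3.
Target posterior odds = 0.99/0.01 = 99.
Require 3ⁿ ≥ 99 ÷ (1/2499) = 247401.
3¹¹ = 177147 falls short of 247401 but 3¹² = 531441 reaches it, so n = 12.

12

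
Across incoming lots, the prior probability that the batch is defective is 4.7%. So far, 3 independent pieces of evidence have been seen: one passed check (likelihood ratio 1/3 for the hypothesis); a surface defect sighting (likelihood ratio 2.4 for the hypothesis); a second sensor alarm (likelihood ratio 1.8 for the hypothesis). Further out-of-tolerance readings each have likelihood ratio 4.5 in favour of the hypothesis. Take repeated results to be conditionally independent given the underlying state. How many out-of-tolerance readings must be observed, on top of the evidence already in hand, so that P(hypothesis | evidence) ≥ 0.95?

Prior odds = 0.047/0.953 = 47/953.
Combined Bayes factor of the evidence already in hand = (1/3) × 2.4 × 1.8 = 1.44.
Odds after that evidence = (47/953) × 1.44 = 1692/23825.
Target odds = 0.95/0.05 = 19.
Need 4.5ⁿ ≥ 19 ÷ (1692/23825) = 452675/1692.
4.5³ = 91.125 falls short of 452675/1692 but 4.5⁴ = 410.0625 reaches it, so n = 4.

4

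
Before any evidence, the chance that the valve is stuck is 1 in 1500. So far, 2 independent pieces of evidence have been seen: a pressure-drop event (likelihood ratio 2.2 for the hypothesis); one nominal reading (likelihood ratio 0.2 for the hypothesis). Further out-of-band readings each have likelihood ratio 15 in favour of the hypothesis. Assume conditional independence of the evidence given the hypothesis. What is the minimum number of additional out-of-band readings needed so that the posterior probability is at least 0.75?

4

Prior odds = (1/1500)/(1499/1500) = 1/1499.
Combined Bayes factor of the evidence already in hand = 2.2 × 0.2 = 0.44.
Odds after that evidence = (1/1499) × 0.44 = 11/37475.
Target odds = 0.75/0.25 = 3.
Need 15ⁿ ≥ 3 ÷ (11/37475) = 112425/11.
15³ = 3375 falls short of 112425/11 but 15⁴ = 50625 reaches it, so n = 4.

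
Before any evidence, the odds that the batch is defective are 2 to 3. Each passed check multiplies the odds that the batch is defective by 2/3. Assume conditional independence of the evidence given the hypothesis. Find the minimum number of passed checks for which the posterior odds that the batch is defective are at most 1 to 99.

Prior odds = 2/3.
Likelihood ratio per passed check = 2/3.
Target odds = 1/99.
Require (2/3)ⁿ ≤ 1/99 ÷ (2/3) = 1/66.
(2/3)¹⁰ = 1024/59049 is still above 1/66 but (2/3)¹¹ = 2048/177147 is at or below it, so n = 11.

11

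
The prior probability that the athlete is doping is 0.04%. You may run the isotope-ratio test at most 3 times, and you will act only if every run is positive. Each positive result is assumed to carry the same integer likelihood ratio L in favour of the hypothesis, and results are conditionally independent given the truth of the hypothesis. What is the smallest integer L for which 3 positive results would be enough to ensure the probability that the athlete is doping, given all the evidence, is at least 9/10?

Prior odds = 0.0004/0.9996 = 1/2499.
Target odds = 0.9/0.1 = 9.
Need L³ ≥ 9 ÷ (1/2499) = 22491.
28³ = 21952 < 22491 ≤ 24389 = 29³, so L = 29.

29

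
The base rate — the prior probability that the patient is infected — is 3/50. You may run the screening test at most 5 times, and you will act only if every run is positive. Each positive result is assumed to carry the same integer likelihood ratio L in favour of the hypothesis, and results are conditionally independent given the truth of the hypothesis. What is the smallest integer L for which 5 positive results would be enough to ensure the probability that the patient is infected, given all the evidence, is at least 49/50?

4

Prior odds = 0.06/0.94 = 3/47.
Target odds = 0.98/0.02 = 49.
Need L⁵ ≥ 49 ÷ (3/47) = 2303/3.
3⁵ = 243 < 2303/3 ≤ 1024 = 4⁵, so L = 4.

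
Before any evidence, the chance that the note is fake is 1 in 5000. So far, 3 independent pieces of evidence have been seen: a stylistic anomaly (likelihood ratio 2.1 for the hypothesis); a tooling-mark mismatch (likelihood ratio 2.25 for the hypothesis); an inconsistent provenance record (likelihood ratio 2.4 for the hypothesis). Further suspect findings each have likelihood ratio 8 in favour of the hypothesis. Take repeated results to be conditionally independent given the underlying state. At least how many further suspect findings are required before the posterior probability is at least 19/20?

Prior odds = 0.0002/0.9998 = 1/4999.
Combined Bayes factor of the evidence already in hand = 2.1 × 2.25 × 2.4 = 11.34.
Odds after that evidence = (1/4999) × 11.34 = 567/249950.
Target odds = 0.95/0.05 = 19.
Need 8ⁿ ≥ 19 ÷ (567/249950) = 4749050/567.
8⁴ = 4096 falls short of 4749050/567 but 8⁵ = 32768 reaches it, so n = 5.

5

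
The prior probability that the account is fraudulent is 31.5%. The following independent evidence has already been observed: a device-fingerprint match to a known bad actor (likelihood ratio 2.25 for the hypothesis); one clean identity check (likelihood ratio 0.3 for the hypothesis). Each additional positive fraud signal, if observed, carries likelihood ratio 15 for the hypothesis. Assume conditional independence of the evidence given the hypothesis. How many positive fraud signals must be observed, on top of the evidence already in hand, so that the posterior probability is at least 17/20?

Prior odds = 0.315/0.685 = 63/137.
Combined Bayes factor of the evidence already in hand = 2.25 × 0.3 = 0.675.
Odds after that evidence = (63/137) × 0.675 = 1701/5480.
Target odds = 0.85/0.15 = 17/3.
Need 15ⁿ ≥ 17/3 ÷ (1701/5480) = 93160/5103.
15¹ = 15 falls short of 93160/5103 but 15² = 225 reaches it, so n = 2.

2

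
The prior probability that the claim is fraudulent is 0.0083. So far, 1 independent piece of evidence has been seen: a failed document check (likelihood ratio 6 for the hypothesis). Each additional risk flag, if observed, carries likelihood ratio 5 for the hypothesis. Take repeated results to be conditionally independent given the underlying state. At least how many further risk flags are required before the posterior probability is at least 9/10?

4

Prior odds = 0.0083/0.9917 = 83/9917.
Bayes factor of the evidence already in hand = 6.
Odds after that evidence = (83/9917) × 6 = 498/9917.
Target odds = 0.9/0.1 = 9.
Need 5ⁿ ≥ 9 ÷ (498/9917) = 29751/166.
5³ = 125 falls short of 29751/166 but 5⁴ = 625 reaches it, so n = 4.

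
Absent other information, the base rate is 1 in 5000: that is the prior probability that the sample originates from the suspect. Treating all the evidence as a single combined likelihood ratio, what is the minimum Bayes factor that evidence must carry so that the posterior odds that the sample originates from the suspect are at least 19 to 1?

Prior odds = 0.0002/0.9998 = 1/4999.
Target odds = 19.
Required Bayes factor = 19 ÷ (1/4999) = 94981.

94981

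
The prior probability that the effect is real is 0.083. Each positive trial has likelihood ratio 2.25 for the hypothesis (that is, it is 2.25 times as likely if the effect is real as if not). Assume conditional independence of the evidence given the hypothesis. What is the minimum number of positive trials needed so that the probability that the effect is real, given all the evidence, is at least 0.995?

10

Prior odds: 0.083 ÷ 0.917 = 83/917.
Likelihood ratio per positive trial = 2.25.
Target odds: 0.995 ÷ 0.005 = 199.
Need (83/917) × 2.25ⁿ ≥ 199, i.e. 2.25ⁿ ≥ 182483/83.
2.25⁹ = 387420489/262144 falls short of 182483/83 but 2.25¹⁰ ≈3325.26 reaches it, so n = 10.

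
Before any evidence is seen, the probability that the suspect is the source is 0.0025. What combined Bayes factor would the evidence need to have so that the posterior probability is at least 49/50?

Prior odds = 0.0025/0.9975 = 1/399.
Target odds = 0.98/0.02 = 49.
Required Bayes factor = 49 ÷ (1/399) = 19551.

19551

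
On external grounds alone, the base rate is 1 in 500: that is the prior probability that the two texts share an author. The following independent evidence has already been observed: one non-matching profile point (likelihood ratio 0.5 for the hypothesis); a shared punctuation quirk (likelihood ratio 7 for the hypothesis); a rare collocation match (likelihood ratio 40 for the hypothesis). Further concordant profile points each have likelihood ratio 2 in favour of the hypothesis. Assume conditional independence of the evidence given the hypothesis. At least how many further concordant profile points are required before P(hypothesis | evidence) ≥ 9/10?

6

Prior odds = 0.002/0.998 = 1/499.
Combined Bayes factor of the evidence already in hand = 0.5 × 7 × 40 = 140.
Odds after that evidence = (1/499) × 140 = 140/499.
Target odds = 0.9/0.1 = 9.
Need 2ⁿ ≥ 9 ÷ (140/499) = 4491/140.
2⁵ = 32 falls short of 4491/140 but 2⁶ = 64 reaches it, so n = 6.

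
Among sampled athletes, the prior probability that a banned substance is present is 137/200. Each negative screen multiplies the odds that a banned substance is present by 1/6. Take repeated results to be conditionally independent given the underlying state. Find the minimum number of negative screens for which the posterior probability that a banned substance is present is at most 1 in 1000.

Prior odds: 0.685 ÷ 0.315 = 137/63.
Likelihood ratio per negative screen = 1/6.
Target odds: 0.001 ÷ 0.999 = 1/999.
Require (1/6)ⁿ ≤ 1/999 ÷ (137/63) = 7/15207.
(1/6)⁴ = 1/1296 is still above 7/15207 but (1/6)⁵ = 1/7776 is at or below it, so n = 5.

5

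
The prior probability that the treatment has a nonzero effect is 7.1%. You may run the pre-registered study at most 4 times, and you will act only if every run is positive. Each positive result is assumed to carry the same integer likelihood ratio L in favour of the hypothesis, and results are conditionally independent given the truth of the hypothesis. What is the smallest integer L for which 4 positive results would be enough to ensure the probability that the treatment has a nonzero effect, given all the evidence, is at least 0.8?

3

Prior odds = 0.071/0.929 = 71/929.
Target odds = 0.8/0.2 = 4.
Need L⁴ ≥ 4 ÷ (71/929) = 3716/71.
2⁴ = 16 < 3716/71 ≤ 81 = 3⁴, so L = 3.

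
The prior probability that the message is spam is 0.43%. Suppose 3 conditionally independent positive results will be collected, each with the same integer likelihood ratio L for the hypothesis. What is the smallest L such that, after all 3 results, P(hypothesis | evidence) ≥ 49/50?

Prior odds = 0.0043/0.9957 = 43/9957.
Target odds = 0.98/0.02 = 49.
Need L³ ≥ 49 ÷ (43/9957) = 487893/43.
22³ = 10648 < 487893/43 ≤ 12167 = 23³, so L = 23.

23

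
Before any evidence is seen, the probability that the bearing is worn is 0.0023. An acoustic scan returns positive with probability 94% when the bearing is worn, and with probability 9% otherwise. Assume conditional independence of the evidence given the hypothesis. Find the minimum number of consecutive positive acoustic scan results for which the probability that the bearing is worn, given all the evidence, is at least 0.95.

4

Prior odds = 0.0023/0.9977 = 23/9977.
Likelihood ratio of a positive result = 0.94/0.09 = 94/9.
Target posterior odds = 0.95/0.05 = 19.
Need (23/9977) × (94/9)ⁿ ≥ 19, i.e. (94/9)ⁿ ≥ 189563/23.
(94/9)³ = 830584/729 falls short of 189563/23 but (94/9)⁴ = 78074896/6561 reaches it, so n = 4.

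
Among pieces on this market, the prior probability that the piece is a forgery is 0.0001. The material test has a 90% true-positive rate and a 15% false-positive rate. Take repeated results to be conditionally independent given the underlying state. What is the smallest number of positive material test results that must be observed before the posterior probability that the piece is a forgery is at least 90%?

Prior odds = 0.0001/0.9999 = 1/9999.
Likelihood ratio of a positive result = 0.9/0.15 = 6.
Target odds: 0.9 ÷ 0.1 = 9.
Require 6ⁿ ≥ 9 ÷ (1/9999) = 89991.
6⁶ = 46656 falls short of 89991 but 6⁷ = 279936 reaches it, so n = 7.

7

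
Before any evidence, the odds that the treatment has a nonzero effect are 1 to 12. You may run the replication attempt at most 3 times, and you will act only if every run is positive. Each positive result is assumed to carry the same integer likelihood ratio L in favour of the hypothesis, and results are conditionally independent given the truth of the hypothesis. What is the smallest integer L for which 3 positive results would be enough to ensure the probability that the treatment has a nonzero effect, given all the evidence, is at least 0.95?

7

Prior odds = 1/12.
Target odds = 0.95/0.05 = 19.
Need L³ ≥ 19 ÷ (1/12) = 228.
6³ = 216 < 228 ≤ 343 = 7³, so L = 7.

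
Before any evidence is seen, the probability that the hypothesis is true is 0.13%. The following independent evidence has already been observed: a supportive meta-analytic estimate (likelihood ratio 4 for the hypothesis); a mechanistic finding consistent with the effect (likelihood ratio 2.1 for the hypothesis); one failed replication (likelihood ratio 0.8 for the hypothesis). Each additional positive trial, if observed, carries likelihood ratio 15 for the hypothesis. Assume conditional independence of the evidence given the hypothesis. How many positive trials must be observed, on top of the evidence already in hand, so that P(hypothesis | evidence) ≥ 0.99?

4

Prior odds = 0.0013/0.9987 = 13/9987.
Combined Bayes factor of the evidence already in hand = 4 × 2.1 × 0.8 = 6.72.
Odds after that evidence = (13/9987) × 6.72 = 728/83225.
Target odds = 0.99/0.01 = 99.
Need 15ⁿ ≥ 99 ÷ (728/83225) = 8239275/728.
15³ = 3375 falls short of 8239275/728 but 15⁴ = 50625 reaches it, so n = 4.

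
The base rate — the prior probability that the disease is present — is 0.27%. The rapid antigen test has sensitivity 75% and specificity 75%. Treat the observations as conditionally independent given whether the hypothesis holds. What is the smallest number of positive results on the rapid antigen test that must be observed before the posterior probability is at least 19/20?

9

Prior odds: 0.0027 ÷ 0.9973 = 27/9973.
False-positive rate = 1 − 0.75 = 0.25; likelihood ratio of a positive = 0.75/0.25 = 3.
Target odds: 0.95 ÷ 0.05 = 19.
Need (27/9973) × 3ⁿ ≥ 19, i.e. 3ⁿ ≥ 189487/27.
3⁸ = 6561 falls short of 189487/27 but 3⁹ = 19683 reaches it, so n = 9.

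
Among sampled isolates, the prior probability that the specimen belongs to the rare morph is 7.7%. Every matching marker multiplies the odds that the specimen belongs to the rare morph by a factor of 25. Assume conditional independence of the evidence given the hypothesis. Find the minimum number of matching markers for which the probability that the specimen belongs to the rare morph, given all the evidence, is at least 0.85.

Prior odds: 0.077 ÷ 0.923 = 77/923.
Likelihood ratio per matching marker = 25.
Target odds: 0.85 ÷ 0.15 = 17/3.
Require 25ⁿ ≥ 17/3 ÷ (77/923) = 15691/231.
25¹ = 25 falls short of 15691/231 but 25² = 625 reaches it, so n = 2.

2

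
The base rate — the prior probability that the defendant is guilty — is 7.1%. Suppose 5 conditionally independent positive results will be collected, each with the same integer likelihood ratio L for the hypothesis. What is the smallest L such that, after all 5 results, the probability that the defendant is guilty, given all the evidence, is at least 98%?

4

Prior odds = 0.071/0.929 = 71/929.
Target odds = 0.98/0.02 = 49.
Need L⁵ ≥ 49 ÷ (71/929) = 45521/71.
3⁵ = 243 < 45521/71 ≤ 1024 = 4⁵, so L = 4.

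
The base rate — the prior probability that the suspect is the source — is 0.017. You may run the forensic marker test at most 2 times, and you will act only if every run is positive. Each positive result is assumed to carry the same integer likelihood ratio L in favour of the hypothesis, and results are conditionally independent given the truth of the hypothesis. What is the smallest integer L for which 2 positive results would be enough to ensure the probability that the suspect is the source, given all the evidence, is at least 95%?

Prior odds = 0.017/0.983 = 17/983.
Target odds = 0.95/0.05 = 19.
Need L² ≥ 19 ÷ (17/983) = 18677/17.
33² = 1089 < 18677/17 ≤ 1156 = 34², so L = 34.

34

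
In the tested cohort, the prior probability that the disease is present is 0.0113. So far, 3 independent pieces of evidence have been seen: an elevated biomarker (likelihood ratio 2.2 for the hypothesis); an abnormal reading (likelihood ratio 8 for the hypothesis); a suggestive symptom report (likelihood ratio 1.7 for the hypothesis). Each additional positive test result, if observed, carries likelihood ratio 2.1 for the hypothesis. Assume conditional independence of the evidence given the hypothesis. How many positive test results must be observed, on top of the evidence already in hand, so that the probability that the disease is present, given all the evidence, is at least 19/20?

6

Prior odds = 0.0113/0.9887 = 113/9887.
Combined Bayes factor of the evidence already in hand = 2.2 × 8 × 1.7 = 29.92.
Odds after that evidence = (113/9887) × 29.92 = 84524/247175.
Target odds = 0.95/0.05 = 19.
Need 2.1ⁿ ≥ 19 ÷ (84524/247175) = 4696325/84524.
2.1⁵ = 4084101/100000 falls short of 4696325/84524 but 2.1⁶ = 85766121/1000000 reaches it, so n = 6.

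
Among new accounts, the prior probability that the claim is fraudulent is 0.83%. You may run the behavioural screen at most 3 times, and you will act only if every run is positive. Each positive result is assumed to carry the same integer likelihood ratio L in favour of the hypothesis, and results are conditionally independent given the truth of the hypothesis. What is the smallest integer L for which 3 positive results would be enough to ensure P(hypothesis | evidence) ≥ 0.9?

11

Prior odds = 0.0083/0.9917 = 83/9917.
Target odds = 0.9/0.1 = 9.
Need L³ ≥ 9 ÷ (83/9917) = 89253/83.
10³ = 1000 < 89253/83 ≤ 1331 = 11³, so L = 11.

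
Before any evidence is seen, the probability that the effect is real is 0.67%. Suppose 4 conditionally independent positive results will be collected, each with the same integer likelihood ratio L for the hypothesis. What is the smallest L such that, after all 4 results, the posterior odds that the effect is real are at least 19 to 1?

Prior odds = 0.0067/0.9933 = 67/9933.
Target odds = 19.
Need L⁴ ≥ 19 ÷ (67/9933) = 188727/67.
7⁴ = 2401 < 188727/67 ≤ 4096 = 8⁴, so L = 8.

8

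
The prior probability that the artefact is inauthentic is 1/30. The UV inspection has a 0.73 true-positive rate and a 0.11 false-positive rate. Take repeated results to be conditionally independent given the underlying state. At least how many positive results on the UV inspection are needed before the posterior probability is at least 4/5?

3

Prior odds: (1/30) ÷ (29/30) = 1/29.
Likelihood ratio of a positive result = 0.73/0.11 = 73/11.
Target posterior odds = 0.8/0.2 = 4.
Need (1/29) × (73/11)ⁿ ≥ 4, i.e. (73/11)ⁿ ≥ 116.
(73/11)² = 5329/121 falls short of 116 but (73/11)³ = 389017/1331 reaches it, so n = 3.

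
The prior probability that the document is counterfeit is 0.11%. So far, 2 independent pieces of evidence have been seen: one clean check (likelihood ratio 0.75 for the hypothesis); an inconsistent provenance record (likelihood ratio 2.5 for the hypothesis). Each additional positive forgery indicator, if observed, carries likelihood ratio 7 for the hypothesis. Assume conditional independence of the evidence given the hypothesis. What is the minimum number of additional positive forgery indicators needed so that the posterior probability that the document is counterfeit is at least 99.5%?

6

Prior odds = 0.0011/0.9989 = 11/9989.
Combined Bayes factor of the evidence already in hand = 0.75 × 2.5 = 1.875.
Odds after that evidence = (11/9989) × 1.875 = 165/79912.
Target odds = 0.995/0.005 = 199.
Need 7ⁿ ≥ 199 ÷ (165/79912) = 15902488/165.
7⁵ = 16807 falls short of 15902488/165 but 7⁶ = 117649 reaches it, so n = 6.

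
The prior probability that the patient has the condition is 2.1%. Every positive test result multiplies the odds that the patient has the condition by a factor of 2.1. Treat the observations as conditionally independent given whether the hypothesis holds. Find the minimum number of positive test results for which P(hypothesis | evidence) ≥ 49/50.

11

Prior odds: 0.021 ÷ 0.979 = 21/979.
Likelihood ratio per positive test result = 2.1.
Target posterior odds = 0.98/0.02 = 49.
Require 2.1ⁿ ≥ 49 ÷ (21/979) = 6853/3.
2.1¹⁰ ≈1667.99 falls short of 6853/3 but 2.1¹¹ ≈3502.78 reaches it, so n = 11.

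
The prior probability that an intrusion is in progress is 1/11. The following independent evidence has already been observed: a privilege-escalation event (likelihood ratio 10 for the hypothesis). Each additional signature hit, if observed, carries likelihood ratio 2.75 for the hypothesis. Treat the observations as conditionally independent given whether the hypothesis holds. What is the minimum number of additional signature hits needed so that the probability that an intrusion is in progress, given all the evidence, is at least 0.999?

Prior odds = (1/11)/(10/11) = 0.1.
Bayes factor of the evidence already in hand = 10.
Odds after that evidence = 0.1 × 10 = 1.
Target odds = 0.999/0.001 = 999.
Need 2.75ⁿ ≥ 999 ÷ 1 = 999.
2.75⁶ = 1771561/4096 falls short of 999 but 2.75⁷ = 19487171/16384 reaches it, so n = 7.

7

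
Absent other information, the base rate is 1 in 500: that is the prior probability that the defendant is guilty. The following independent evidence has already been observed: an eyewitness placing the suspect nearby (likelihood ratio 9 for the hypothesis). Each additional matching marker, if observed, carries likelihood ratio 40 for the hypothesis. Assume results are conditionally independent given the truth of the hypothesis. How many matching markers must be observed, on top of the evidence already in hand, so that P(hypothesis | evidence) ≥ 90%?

2

Prior odds = 0.002/0.998 = 1/499.
Bayes factor of the evidence already in hand = 9.
Odds after that evidence = (1/499) × 9 = 9/499.
Target odds = 0.9/0.1 = 9.
Need 40ⁿ ≥ 9 ÷ (9/499) = 499.
40¹ = 40 falls short of 499 but 40² = 1600 reaches it, so n = 2.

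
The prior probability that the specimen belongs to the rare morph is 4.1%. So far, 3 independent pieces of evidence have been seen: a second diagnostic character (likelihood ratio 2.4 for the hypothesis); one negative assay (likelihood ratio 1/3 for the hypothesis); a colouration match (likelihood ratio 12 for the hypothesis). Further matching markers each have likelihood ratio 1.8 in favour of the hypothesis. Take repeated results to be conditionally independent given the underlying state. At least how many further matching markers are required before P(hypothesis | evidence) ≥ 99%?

10

Prior odds = 0.041/0.959 = 41/959.
Combined Bayes factor of the evidence already in hand = 2.4 × (1/3) × 12 = 9.6.
Odds after that evidence = (41/959) × 9.6 = 1968/4795.
Target odds = 0.99/0.01 = 99.
Need 1.8ⁿ ≥ 99 ÷ (1968/4795) = 158235/656.
1.8⁹ = 387420489/1953125 falls short of 158235/656 but 1.8¹⁰ ≈357.047 reaches it, so n = 10.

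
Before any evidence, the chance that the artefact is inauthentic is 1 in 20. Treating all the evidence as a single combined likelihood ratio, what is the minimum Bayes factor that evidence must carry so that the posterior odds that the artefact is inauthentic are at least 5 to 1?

Prior odds = 0.05/0.95 = 1/19.
Target odds = 5.
Required Bayes factor = 5 ÷ (1/19) = 95.

95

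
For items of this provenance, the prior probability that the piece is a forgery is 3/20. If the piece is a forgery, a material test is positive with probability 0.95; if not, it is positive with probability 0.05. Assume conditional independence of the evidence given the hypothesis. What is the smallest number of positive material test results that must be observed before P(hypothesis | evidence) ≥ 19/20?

Prior odds = 0.15/0.85 = 3/17.
Likelihood ratio of a positive = 0.95/0.05 = 19.
Target odds: 0.95 ÷ 0.05 = 19.
Require 19ⁿ ≥ 19 ÷ (3/17) = 323/3.
19¹ = 19 falls short of 323/3 but 19² = 361 reaches it, so n = 2.

2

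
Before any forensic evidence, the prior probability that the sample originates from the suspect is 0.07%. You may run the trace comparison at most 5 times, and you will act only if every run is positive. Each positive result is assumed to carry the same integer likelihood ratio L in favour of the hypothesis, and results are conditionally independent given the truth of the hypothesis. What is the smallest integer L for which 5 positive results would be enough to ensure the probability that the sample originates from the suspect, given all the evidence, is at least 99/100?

Prior odds = 0.0007/0.9993 = 7/9993.
Target odds = 0.99/0.01 = 99.
Need L⁵ ≥ 99 ÷ (7/9993) = 989307/7.
10⁵ = 100000 < 989307/7 ≤ 161051 = 11⁵, so L = 11.

11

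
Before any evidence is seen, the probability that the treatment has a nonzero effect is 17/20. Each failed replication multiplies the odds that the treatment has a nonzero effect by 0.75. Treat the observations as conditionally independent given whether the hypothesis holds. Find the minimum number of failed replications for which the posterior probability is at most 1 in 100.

Prior odds: 0.85 ÷ 0.15 = 17/3.
Likelihood ratio per failed replication = 0.75.
Target odds: 0.01 ÷ 0.99 = 1/99.
Require 0.75ⁿ ≤ 1/99 ÷ (17/3) = 1/561.
0.75²² ≈0.00178381 is still above 1/561 but 0.75²³ ≈0.00133786 is at or below it, so n = 23.

23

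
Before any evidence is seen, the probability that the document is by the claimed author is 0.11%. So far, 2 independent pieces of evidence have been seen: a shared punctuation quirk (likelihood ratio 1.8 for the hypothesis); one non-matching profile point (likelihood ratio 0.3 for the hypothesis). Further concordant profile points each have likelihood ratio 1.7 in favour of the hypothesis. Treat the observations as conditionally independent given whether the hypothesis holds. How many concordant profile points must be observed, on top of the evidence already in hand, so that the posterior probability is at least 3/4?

Prior odds = 0.0011/0.9989 = 11/9989.
Combined Bayes factor of the evidence already in hand = 1.8 × 0.3 = 0.54.
Odds after that evidence = (11/9989) × 0.54 = 297/499450.
Target odds = 0.75/0.25 = 3.
Need 1.7ⁿ ≥ 3 ÷ (297/499450) = 499450/99.
1.7¹⁶ ≈4866.12 falls short of 499450/99 but 1.7¹⁷ ≈8272.4 reaches it, so n = 17.

17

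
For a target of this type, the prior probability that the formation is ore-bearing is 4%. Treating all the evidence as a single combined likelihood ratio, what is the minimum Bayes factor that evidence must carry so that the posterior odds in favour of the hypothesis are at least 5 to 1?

Prior odds = 0.04/0.96 = 1/24.
Target odds = 5.
Required Bayes factor = 5 ÷ (1/24) = 120.

120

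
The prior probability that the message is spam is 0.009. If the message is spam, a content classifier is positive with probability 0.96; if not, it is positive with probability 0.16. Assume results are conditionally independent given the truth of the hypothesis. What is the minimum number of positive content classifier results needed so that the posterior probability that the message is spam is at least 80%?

Prior odds: 0.009 ÷ 0.991 = 9/991.
Likelihood ratio of a positive = 0.96/0.16 = 6.
Target posterior odds = 0.8/0.2 = 4.
Require 6ⁿ ≥ 4 ÷ (9/991) = 3964/9.
6³ = 216 falls short of 3964/9 but 6⁴ = 1296 reaches it, so n = 4.

4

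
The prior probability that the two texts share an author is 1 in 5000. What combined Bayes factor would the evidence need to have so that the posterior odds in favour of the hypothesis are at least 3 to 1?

Prior odds = 0.0002/0.9998 = 1/4999.
Target odds = 3.
Required Bayes factor = 3 ÷ (1/4999) = 14997.

14997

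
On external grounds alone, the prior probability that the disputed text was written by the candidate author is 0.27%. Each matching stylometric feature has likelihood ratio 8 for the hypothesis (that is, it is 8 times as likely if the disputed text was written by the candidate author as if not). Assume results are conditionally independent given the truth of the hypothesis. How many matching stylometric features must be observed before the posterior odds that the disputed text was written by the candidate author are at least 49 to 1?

5

Prior odds = 0.0027/0.9973 = 27/9973.
Likelihood ratio per matching stylometric feature = 8.
Target odds = 49.
Require 8ⁿ ≥ 49 ÷ (27/9973) = 488677/27.
8⁴ = 4096 falls short of 488677/27 but 8⁵ = 32768 reaches it, so n = 5.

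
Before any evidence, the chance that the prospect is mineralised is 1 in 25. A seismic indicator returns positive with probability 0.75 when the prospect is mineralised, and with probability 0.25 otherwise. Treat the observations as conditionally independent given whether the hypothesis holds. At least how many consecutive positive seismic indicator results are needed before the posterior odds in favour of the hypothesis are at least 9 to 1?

Prior odds = 0.04/0.96 = 1/24.
Likelihood ratio of a positive result = 0.75/0.25 = 3.
Target odds = 9.
Require 3ⁿ ≥ 9 ÷ (1/24) = 216.
3⁴ = 81 falls short of 216 but 3⁵ = 243 reaches it, so n = 5.

5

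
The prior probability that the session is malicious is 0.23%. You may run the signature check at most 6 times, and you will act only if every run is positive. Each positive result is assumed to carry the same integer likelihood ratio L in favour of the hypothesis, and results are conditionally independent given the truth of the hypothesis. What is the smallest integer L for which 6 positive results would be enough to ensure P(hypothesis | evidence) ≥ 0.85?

4

Prior odds = 0.0023/0.9977 = 23/9977.
Target odds = 0.85/0.15 = 17/3.
Need L⁶ ≥ 17/3 ÷ (23/9977) = 169609/69.
3⁶ = 729 < 169609/69 ≤ 4096 = 4⁶, so L = 4.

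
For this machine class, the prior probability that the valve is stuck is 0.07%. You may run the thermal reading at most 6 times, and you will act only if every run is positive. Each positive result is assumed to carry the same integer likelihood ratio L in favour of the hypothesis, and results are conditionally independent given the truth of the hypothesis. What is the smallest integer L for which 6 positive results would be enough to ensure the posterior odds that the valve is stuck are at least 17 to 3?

Prior odds = 0.0007/0.9993 = 7/9993.
Target odds = 17/3.
Need L⁶ ≥ 17/3 ÷ (7/9993) = 56627/7.
4⁶ = 4096 < 56627/7 ≤ 15625 = 5⁶, so L = 5.

5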